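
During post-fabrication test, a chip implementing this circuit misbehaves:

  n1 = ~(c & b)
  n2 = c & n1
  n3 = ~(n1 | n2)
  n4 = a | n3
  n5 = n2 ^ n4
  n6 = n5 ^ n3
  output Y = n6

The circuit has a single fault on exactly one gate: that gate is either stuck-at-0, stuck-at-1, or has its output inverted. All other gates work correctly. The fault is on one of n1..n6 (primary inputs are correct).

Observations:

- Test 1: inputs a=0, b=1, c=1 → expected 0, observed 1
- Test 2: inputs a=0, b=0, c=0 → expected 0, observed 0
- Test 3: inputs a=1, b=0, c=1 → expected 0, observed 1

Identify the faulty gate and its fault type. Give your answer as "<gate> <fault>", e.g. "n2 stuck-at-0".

n4 stuck-at-0

Fault-free values for test 1 (a=0, b=1, c=1): n1=0, n2=0, n3=1, n4=1, n5=1, n6=0, giving Y=0. Observed 1.
Test 1: faults giving observed 1 are {n1 stuck-at-1, n1 inverted output, n2 stuck-at-1, n2 inverted output, n4 stuck-at-0, n4 inverted output, n5 stuck-at-0, n5 inverted output, n6 stuck-at-1, n6 inverted output}.
Test 2 (a=0, b=0, c=0): fault-free n1=1, n2=0, n3=0, n4=0, n5=0, n6=0 → 0; observed 0. Eliminates n2 stuck-at-1, n2 inverted output, n4 inverted output, n5 inverted output, n6 stuck-at-1, n6 inverted output.
Test 3 (a=1, b=0, c=1): fault-free n1=1, n2=1, n3=0, n4=1, n5=0, n6=0 → 0; observed 1. Eliminates n1 stuck-at-1, n1 inverted output, n5 stuck-at-0.
Only n4 stuck-at-0 is consistent with every test.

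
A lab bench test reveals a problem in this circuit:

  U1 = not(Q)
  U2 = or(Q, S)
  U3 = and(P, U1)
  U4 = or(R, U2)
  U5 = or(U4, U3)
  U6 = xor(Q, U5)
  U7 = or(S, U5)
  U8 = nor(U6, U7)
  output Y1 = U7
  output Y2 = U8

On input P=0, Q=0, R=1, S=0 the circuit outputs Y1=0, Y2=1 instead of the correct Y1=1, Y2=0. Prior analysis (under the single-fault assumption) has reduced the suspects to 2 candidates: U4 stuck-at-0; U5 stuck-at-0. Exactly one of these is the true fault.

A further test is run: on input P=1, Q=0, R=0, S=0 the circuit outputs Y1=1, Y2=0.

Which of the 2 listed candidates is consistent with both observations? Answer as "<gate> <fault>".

Evaluate each candidate on input P=1, Q=0, R=0, S=0:
  U4 stuck-at-0: U1=1, U2=0, U3=1, U4=0 [stuck-at-0], U5=1, U6=1, U7=1, U8=0 → Y1=1, Y2=0 — matches
  U5 stuck-at-0: U1=1, U2=0, U3=1, U4=0, U5=0 [stuck-at-0], U6=0, U7=0, U8=1 → Y1=0, Y2=1 — eliminated
Only U4 stuck-at-0 reproduces the observed Y1=1, Y2=0.

U4 stuck-at-0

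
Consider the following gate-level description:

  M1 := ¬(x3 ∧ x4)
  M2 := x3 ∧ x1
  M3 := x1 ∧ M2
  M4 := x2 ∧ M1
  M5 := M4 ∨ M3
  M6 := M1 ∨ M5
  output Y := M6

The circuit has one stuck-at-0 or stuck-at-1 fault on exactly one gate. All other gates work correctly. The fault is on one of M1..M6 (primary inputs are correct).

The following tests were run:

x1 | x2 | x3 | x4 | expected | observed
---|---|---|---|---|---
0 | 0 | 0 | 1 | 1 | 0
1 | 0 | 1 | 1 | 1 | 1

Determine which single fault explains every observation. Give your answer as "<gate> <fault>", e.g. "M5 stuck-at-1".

M1 stuck-at-0

Fault-free values for test 1 (x1=0, x2=0, x3=0, x4=1): M1=1, M2=0, M3=0, M4=0, M5=0, M6=1, giving Y=1. Observed 0.
Test 1: faults giving observed 0 are {M1 stuck-at-0, M6 stuck-at-0}.
Test 2 (x1=1, x2=0, x3=1, x4=1): fault-free M1=0, M2=1, M3=1, M4=0, M5=1, M6=1 → 1; observed 1. Eliminates M6 stuck-at-0.
Only M1 stuck-at-0 is consistent with every test.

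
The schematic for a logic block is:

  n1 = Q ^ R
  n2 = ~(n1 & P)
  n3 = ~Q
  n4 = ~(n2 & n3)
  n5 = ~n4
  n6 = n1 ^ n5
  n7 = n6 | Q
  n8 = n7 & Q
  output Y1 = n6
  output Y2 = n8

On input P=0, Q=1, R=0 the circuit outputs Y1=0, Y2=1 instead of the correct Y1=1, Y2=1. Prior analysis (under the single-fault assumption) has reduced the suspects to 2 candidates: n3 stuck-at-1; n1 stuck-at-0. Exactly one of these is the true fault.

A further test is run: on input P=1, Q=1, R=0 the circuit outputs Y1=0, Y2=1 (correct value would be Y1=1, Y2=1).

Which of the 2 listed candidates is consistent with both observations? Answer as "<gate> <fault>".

Evaluate each candidate on input P=1, Q=1, R=0:
  n3 stuck-at-1: n1=1, n2=0, n3=1 [stuck-at-1], n4=1, n5=0, n6=1, n7=1, n8=1 → Y1=1, Y2=1 — eliminated
  n1 stuck-at-0: n1=0 [stuck-at-0], n2=1, n3=0, n4=1, n5=0, n6=0, n7=1, n8=1 → Y1=0, Y2=1 — matches
Only n1 stuck-at-0 reproduces the observed Y1=0, Y2=1.

n1 stuck-at-0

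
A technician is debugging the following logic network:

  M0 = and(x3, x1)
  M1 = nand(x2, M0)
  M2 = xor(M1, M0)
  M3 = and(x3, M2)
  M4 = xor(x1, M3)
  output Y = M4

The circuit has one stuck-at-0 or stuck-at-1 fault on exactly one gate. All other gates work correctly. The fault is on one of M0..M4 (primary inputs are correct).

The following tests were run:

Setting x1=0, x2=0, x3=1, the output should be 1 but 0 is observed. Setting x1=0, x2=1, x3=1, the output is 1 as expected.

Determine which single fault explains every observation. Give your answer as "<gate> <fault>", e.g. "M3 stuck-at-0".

M0 stuck-at-1

Fault-free values for test 1 (x1=0, x2=0, x3=1): M0=0, M1=1, M2=1, M3=1, M4=1, giving Y=1. Observed 0.
Test 1: faults giving observed 0 are {M0 stuck-at-1, M1 stuck-at-0, M2 stuck-at-0, M3 stuck-at-0, M4 stuck-at-0}.
Test 2 (x1=0, x2=1, x3=1): fault-free M0=0, M1=1, M2=1, M3=1, M4=1 → 1; observed 1. Eliminates M1 stuck-at-0, M2 stuck-at-0, M3 stuck-at-0, M4 stuck-at-0.
Only M0 stuck-at-1 is consistent with every test.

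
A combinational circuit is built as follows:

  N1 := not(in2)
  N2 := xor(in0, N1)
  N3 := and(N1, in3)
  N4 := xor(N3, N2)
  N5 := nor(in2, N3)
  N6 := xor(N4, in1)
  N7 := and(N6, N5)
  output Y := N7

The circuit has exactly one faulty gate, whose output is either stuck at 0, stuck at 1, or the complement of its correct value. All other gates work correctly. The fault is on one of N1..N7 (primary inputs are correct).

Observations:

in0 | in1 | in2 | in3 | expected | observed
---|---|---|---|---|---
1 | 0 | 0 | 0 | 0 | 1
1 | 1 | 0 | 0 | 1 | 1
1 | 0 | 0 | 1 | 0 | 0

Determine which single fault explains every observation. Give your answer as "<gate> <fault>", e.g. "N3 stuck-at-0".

N6 stuck-at-1

Fault-free values for test 1 (in0=1, in1=0, in2=0, in3=0): N1=1, N2=0, N3=0, N4=0, N5=1, N6=0, N7=0, giving Y=0. Observed 1.
Test 1: faults giving observed 1 are {N1 stuck-at-0, N1 inverted output, N2 stuck-at-1, N2 inverted output, N4 stuck-at-1, N4 inverted output, N6 stuck-at-1, N6 inverted output, N7 stuck-at-1, N7 inverted output}.
Test 2 (in0=1, in1=1, in2=0, in3=0): fault-free N1=1, N2=0, N3=0, N4=0, N5=1, N6=1, N7=1 → 1; observed 1. Eliminates N1 stuck-at-0, N1 inverted output, N2 stuck-at-1, N2 inverted output, N4 stuck-at-1, N4 inverted output, N6 inverted output, N7 inverted output.
Test 3 (in0=1, in1=0, in2=0, in3=1): fault-free N1=1, N2=0, N3=1, N4=1, N5=0, N6=1, N7=0 → 0; observed 0. Eliminates N7 stuck-at-1.
Only N6 stuck-at-1 is consistent with every test.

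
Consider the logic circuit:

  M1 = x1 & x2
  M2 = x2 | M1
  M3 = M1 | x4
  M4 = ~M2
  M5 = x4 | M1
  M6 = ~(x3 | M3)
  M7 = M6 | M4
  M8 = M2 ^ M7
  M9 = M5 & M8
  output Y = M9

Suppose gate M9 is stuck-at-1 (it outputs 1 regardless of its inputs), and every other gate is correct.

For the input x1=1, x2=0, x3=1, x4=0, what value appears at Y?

Propagate with M9 forced: M1=0, M2=0, M3=0, M4=1, M5=0, M6=0, M7=1, M8=1, M9=1 [stuck-at-1].
So Y = 1. (Without the fault it would be 0.)

1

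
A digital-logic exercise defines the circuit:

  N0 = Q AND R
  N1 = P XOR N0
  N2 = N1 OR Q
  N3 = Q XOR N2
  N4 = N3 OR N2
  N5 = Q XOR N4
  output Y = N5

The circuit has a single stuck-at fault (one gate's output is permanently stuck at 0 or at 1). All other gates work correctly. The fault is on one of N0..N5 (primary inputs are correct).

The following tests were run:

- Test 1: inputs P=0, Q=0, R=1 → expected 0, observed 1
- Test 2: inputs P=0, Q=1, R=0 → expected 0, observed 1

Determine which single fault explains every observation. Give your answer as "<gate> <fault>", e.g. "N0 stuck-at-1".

N5 stuck-at-1

Fault-free values for test 1 (P=0, Q=0, R=1): N0=0, N1=0, N2=0, N3=0, N4=0, N5=0, giving Y=0. Observed 1.
Test 1: faults giving observed 1 are {N0 stuck-at-1, N1 stuck-at-1, N2 stuck-at-1, N3 stuck-at-1, N4 stuck-at-1, N5 stuck-at-1}.
Test 2 (P=0, Q=1, R=0): fault-free N0=0, N1=0, N2=1, N3=0, N4=1, N5=0 → 0; observed 1. Eliminates N0 stuck-at-1, N1 stuck-at-1, N2 stuck-at-1, N3 stuck-at-1, N4 stuck-at-1.
Only N5 stuck-at-1 is consistent with every test.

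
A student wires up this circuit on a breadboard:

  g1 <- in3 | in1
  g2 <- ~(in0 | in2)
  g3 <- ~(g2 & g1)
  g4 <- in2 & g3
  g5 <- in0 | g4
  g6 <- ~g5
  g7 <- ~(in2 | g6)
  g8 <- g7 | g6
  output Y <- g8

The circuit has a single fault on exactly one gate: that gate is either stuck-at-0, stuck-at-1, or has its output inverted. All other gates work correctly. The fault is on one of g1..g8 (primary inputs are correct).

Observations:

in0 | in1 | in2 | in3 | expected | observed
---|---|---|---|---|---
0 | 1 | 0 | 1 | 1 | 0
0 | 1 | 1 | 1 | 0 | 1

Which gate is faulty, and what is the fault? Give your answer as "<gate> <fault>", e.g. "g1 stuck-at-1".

g8 inverted output

Fault-free values for test 1 (in0=0, in1=1, in2=0, in3=1): g1=1, g2=1, g3=0, g4=0, g5=0, g6=1, g7=0, g8=1, giving Y=1. Observed 0.
Test 1: faults giving observed 0 are {g8 stuck-at-0, g8 inverted output}.
Test 2 (in0=0, in1=1, in2=1, in3=1): fault-free g1=1, g2=0, g3=1, g4=1, g5=1, g6=0, g7=0, g8=0 → 0; observed 1. Eliminates g8 stuck-at-0.
Only g8 inverted output is consistent with every test.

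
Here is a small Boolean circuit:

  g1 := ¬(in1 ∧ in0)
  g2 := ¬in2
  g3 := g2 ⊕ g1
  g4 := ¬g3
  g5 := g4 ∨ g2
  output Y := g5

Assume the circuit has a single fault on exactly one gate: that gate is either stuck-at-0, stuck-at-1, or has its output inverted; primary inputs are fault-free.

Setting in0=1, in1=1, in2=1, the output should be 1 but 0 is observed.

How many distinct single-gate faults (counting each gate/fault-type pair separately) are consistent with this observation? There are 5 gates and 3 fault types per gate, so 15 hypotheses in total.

Fault-free: g1=0, g2=0, g3=0, g4=1, g5=1 → 1. Observed 0.
  g1: stuck-at-1, inverted output ✓; others ✗
  g2: none of the 3 fault types match ✗
  g3: stuck-at-1, inverted output ✓; others ✗
  g4: stuck-at-0, inverted output ✓; others ✗
  g5: stuck-at-0, inverted output ✓; others ✗
Consistent faults: {g1 stuck-at-1, g1 inverted output, g3 stuck-at-1, g3 inverted output, g4 stuck-at-0, g4 inverted output, g5 stuck-at-0, g5 inverted output} — 8 in all.

8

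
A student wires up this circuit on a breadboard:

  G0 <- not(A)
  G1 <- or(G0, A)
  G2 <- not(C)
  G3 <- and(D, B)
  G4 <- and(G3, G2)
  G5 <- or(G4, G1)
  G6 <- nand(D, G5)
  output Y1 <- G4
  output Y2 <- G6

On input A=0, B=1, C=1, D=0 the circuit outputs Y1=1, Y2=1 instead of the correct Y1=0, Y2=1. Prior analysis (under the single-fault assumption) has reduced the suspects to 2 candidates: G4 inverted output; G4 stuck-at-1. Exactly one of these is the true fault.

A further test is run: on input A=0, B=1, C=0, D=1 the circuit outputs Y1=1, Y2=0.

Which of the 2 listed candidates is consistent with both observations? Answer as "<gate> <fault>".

Evaluate each candidate on input A=0, B=1, C=0, D=1:
  G4 inverted output: G0=1, G1=1, G2=1, G3=1, G4=0 [inverted output], G5=1, G6=0 → Y1=0, Y2=0 — eliminated
  G4 stuck-at-1: G0=1, G1=1, G2=1, G3=1, G4=1 [stuck-at-1], G5=1, G6=0 → Y1=1, Y2=0 — matches
Only G4 stuck-at-1 reproduces the observed Y1=1, Y2=0.

G4 stuck-at-1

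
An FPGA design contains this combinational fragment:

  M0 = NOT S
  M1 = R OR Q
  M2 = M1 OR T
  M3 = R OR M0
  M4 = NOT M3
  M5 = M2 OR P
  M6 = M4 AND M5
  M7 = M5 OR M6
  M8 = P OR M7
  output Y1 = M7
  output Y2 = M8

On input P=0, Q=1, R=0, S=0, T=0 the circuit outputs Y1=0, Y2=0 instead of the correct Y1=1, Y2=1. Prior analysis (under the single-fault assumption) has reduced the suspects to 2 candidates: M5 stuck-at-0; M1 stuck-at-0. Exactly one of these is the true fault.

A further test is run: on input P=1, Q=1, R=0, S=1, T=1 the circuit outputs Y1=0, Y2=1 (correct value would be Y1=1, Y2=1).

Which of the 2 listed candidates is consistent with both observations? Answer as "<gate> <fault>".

M5 stuck-at-0

Evaluate each candidate on input P=1, Q=1, R=0, S=1, T=1:
  M5 stuck-at-0: M0=0, M1=1, M2=1, M3=0, M4=1, M5=0 [stuck-at-0], M6=0, M7=0, M8=1 → Y1=0, Y2=1 — matches
  M1 stuck-at-0: M0=0, M1=0 [stuck-at-0], M2=1, M3=0, M4=1, M5=1, M6=1, M7=1, M8=1 → Y1=1, Y2=1 — eliminated
Only M5 stuck-at-0 reproduces the observed Y1=0, Y2=1.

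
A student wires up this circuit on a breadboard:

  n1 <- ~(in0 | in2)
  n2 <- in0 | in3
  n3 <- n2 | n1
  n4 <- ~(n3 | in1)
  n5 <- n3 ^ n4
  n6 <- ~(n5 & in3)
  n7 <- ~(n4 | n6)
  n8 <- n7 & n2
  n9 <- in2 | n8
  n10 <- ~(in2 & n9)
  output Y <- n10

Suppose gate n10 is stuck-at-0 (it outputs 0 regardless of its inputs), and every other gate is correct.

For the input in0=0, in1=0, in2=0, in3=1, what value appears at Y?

Propagate with n10 forced: n1=1, n2=1, n3=1, n4=0, n5=1, n6=0, n7=1, n8=1, n9=1, n10=0 [stuck-at-0].
So Y = 0. (Without the fault it would be 1.)

0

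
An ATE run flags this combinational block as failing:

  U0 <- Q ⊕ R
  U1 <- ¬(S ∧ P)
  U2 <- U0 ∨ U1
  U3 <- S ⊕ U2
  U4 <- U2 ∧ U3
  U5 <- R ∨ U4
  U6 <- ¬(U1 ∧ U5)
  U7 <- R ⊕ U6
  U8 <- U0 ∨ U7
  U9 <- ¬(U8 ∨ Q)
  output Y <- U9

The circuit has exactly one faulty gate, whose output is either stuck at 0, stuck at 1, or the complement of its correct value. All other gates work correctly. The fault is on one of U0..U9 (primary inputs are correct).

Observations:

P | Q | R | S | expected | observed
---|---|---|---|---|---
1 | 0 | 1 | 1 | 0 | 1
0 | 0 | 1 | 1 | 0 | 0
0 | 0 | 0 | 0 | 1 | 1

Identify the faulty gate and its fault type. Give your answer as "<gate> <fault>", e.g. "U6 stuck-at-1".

U0 stuck-at-0

Fault-free values for test 1 (P=1, Q=0, R=1, S=1): U0=1, U1=0, U2=1, U3=0, U4=0, U5=1, U6=1, U7=0, U8=1, U9=0, giving Y=0. Observed 1.
Test 1: faults giving observed 1 are {U0 stuck-at-0, U0 inverted output, U8 stuck-at-0, U8 inverted output, U9 stuck-at-1, U9 inverted output}.
Test 2 (P=0, Q=0, R=1, S=1): fault-free U0=1, U1=1, U2=1, U3=0, U4=0, U5=1, U6=0, U7=1, U8=1, U9=0 → 0; observed 0. Eliminates U8 stuck-at-0, U8 inverted output, U9 stuck-at-1, U9 inverted output.
Test 3 (P=0, Q=0, R=0, S=0): fault-free U0=0, U1=1, U2=1, U3=1, U4=1, U5=1, U6=0, U7=0, U8=0, U9=1 → 1; observed 1. Eliminates U0 inverted output.
Only U0 stuck-at-0 is consistent with every test.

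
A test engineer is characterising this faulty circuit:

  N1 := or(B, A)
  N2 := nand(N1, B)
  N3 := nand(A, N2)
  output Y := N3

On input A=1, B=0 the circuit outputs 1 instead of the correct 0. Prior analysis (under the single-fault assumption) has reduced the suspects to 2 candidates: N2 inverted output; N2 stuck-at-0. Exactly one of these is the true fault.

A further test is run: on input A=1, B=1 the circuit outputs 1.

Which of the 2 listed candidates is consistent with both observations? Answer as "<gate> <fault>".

Evaluate each candidate on input A=1, B=1:
  N2 inverted output: N1=1, N2=1 [inverted output], N3=0 → 0 — eliminated
  N2 stuck-at-0: N1=1, N2=0 [stuck-at-0], N3=1 → 1 — matches
Only N2 stuck-at-0 reproduces the observed 1.

N2 stuck-at-0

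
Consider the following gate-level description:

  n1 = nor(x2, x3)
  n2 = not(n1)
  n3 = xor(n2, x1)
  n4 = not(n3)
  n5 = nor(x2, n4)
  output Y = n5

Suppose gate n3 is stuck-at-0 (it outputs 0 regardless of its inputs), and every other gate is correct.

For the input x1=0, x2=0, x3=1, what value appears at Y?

Propagate with n3 forced: n1=0, n2=1, n3=0 [stuck-at-0], n4=1, n5=0.
So Y = 0. (Without the fault it would be 1.)

0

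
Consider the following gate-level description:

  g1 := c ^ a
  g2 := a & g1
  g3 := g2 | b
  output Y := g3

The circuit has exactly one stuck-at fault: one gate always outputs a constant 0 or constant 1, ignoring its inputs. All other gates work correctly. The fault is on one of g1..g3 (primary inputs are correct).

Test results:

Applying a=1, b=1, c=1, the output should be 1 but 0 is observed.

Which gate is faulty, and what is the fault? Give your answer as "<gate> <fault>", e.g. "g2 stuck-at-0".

g3 stuck-at-0

Fault-free values for test 1 (a=1, b=1, c=1): g1=0, g2=0, g3=1, giving Y=1. Observed 0.
Test 1: faults giving observed 0 are {g3 stuck-at-0}.
Only g3 stuck-at-0 is consistent with every test.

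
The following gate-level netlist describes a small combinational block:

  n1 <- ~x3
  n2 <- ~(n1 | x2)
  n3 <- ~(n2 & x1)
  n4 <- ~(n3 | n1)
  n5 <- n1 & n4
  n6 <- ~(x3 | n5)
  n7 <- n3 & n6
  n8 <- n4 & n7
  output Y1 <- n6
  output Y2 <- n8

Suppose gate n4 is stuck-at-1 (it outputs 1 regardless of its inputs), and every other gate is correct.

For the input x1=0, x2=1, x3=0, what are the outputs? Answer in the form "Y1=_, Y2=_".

Y1=0, Y2=0

Propagate with n4 forced: n1=1, n2=0, n3=1, n4=1 [stuck-at-1], n5=1, n6=0, n7=0, n8=0.
So the outputs are Y1=0, Y2=0. (Without the fault they would be Y1=1, Y2=0.)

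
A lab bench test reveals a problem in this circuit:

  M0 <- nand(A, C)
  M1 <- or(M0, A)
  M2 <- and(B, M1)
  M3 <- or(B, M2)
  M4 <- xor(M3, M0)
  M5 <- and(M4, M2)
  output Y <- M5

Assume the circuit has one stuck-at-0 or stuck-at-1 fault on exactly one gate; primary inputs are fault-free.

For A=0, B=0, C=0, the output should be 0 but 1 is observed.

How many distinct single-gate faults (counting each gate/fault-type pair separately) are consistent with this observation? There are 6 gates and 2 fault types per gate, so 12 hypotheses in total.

Fault-free: M0=1, M1=1, M2=0, M3=0, M4=1, M5=0 → 0. Observed 1.
  M0 stuck-at-0: output 0 ✗
  M0 stuck-at-1: output 0 ✗
  M1 stuck-at-0: output 0 ✗
  M1 stuck-at-1: output 0 ✗
  M2 stuck-at-0: output 0 ✗
  M2 stuck-at-1: output 0 ✗
  M3 stuck-at-0: output 0 ✗
  M3 stuck-at-1: output 0 ✗
  M4 stuck-at-0: output 0 ✗
  M4 stuck-at-1: output 0 ✗
  M5 stuck-at-0: output 0 ✗
  M5 stuck-at-1: output 1 ✓
Consistent faults: {M5 stuck-at-1} — 1 in all.

1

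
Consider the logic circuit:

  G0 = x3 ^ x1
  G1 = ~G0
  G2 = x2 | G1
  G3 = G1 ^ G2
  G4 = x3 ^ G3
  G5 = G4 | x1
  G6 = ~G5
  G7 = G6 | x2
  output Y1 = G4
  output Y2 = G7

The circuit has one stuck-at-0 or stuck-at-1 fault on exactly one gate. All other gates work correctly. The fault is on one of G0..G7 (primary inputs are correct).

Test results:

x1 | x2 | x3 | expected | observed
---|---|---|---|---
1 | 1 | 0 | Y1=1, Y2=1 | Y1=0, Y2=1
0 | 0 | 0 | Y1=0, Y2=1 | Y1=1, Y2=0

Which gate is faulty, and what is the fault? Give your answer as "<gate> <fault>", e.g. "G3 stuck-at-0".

Fault-free values for test 1 (x1=1, x2=1, x3=0): G0=1, G1=0, G2=1, G3=1, G4=1, G5=1, G6=0, G7=1, giving Y1=1, Y2=1. Observed Y1=0, Y2=1.
Test 1: faults giving observed Y1=0, Y2=1 are {G0 stuck-at-0, G1 stuck-at-1, G2 stuck-at-0, G3 stuck-at-0, G4 stuck-at-0}.
Test 2 (x1=0, x2=0, x3=0): fault-free G0=0, G1=1, G2=1, G3=0, G4=0, G5=0, G6=1, G7=1 → Y1=0, Y2=1; observed Y1=1, Y2=0. Eliminates G0 stuck-at-0, G1 stuck-at-1, G3 stuck-at-0, G4 stuck-at-0.
Only G2 stuck-at-0 is consistent with every test.

G2 stuck-at-0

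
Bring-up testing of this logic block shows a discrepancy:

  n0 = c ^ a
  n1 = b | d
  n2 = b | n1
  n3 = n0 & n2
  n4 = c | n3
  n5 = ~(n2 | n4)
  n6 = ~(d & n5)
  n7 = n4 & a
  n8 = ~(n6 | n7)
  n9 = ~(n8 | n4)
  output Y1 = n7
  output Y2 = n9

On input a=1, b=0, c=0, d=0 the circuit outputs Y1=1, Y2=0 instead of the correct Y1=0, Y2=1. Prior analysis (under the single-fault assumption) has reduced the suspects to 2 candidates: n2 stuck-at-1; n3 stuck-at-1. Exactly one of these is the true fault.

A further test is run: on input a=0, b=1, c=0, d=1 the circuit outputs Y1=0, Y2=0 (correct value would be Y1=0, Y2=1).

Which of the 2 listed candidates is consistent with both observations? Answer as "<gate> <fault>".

n3 stuck-at-1

Evaluate each candidate on input a=0, b=1, c=0, d=1:
  n2 stuck-at-1: n0=0, n1=1, n2=1 [stuck-at-1], n3=0, n4=0, n5=0, n6=1, n7=0, n8=0, n9=1 → Y1=0, Y2=1 — eliminated
  n3 stuck-at-1: n0=0, n1=1, n2=1, n3=1 [stuck-at-1], n4=1, n5=0, n6=1, n7=0, n8=0, n9=0 → Y1=0, Y2=0 — matches
Only n3 stuck-at-1 reproduces the observed Y1=0, Y2=0.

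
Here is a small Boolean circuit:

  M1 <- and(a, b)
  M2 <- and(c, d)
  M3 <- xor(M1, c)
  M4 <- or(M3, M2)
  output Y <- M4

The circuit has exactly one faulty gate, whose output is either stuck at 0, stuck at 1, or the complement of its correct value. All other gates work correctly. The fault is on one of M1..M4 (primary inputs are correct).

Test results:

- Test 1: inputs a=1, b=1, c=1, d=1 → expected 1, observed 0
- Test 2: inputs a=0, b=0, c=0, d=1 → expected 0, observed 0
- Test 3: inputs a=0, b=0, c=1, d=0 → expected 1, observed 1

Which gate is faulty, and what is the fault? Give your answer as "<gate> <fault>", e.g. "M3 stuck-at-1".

M2 stuck-at-0

Fault-free values for test 1 (a=1, b=1, c=1, d=1): M1=1, M2=1, M3=0, M4=1, giving Y=1. Observed 0.
Test 1: faults giving observed 0 are {M2 stuck-at-0, M2 inverted output, M4 stuck-at-0, M4 inverted output}.
Test 2 (a=0, b=0, c=0, d=1): fault-free M1=0, M2=0, M3=0, M4=0 → 0; observed 0. Eliminates M2 inverted output, M4 inverted output.
Test 3 (a=0, b=0, c=1, d=0): fault-free M1=0, M2=0, M3=1, M4=1 → 1; observed 1. Eliminates M4 stuck-at-0.
Only M2 stuck-at-0 is consistent with every test.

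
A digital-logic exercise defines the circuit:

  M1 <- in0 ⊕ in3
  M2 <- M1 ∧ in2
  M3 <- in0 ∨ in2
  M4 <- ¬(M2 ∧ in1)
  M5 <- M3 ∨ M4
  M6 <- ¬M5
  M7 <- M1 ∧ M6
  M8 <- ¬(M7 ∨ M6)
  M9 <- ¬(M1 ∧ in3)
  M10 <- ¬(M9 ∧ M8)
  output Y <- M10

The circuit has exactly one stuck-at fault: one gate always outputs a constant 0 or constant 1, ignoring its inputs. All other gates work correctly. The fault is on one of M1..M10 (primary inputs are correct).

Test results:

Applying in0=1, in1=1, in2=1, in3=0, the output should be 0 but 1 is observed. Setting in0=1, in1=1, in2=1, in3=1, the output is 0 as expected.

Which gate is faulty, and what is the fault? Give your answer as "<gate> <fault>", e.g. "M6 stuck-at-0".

Fault-free values for test 1 (in0=1, in1=1, in2=1, in3=0): M1=1, M2=1, M3=1, M4=0, M5=1, M6=0, M7=0, M8=1, M9=1, M10=0, giving Y=0. Observed 1.
Test 1: faults giving observed 1 are {M3 stuck-at-0, M5 stuck-at-0, M6 stuck-at-1, M7 stuck-at-1, M8 stuck-at-0, M9 stuck-at-0, M10 stuck-at-1}.
Test 2 (in0=1, in1=1, in2=1, in3=1): fault-free M1=0, M2=0, M3=1, M4=1, M5=1, M6=0, M7=0, M8=1, M9=1, M10=0 → 0; observed 0. Eliminates M5 stuck-at-0, M6 stuck-at-1, M7 stuck-at-1, M8 stuck-at-0, M9 stuck-at-0, M10 stuck-at-1.
Only M3 stuck-at-0 is consistent with every test.

M3 stuck-at-0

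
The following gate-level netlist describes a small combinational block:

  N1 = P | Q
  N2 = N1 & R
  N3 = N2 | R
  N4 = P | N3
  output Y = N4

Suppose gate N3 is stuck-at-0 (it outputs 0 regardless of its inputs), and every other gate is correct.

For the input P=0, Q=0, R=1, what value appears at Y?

0

Propagate with N3 forced: N1=0, N2=0, N3=0 [stuck-at-0], N4=0.
So Y = 0. (Without the fault it would be 1.)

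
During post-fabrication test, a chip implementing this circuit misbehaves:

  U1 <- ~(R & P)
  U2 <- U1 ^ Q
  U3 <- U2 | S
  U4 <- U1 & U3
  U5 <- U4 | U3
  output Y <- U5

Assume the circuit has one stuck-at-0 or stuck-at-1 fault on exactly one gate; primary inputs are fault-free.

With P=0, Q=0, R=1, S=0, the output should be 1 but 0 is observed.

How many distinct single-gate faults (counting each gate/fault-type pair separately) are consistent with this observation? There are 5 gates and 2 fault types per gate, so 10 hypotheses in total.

Fault-free: U1=1, U2=1, U3=1, U4=1, U5=1 → 1. Observed 0.
  U1 stuck-at-0: output 0 ✓
  U1 stuck-at-1: output 1 ✗
  U2 stuck-at-0: output 0 ✓
  U2 stuck-at-1: output 1 ✗
  U3 stuck-at-0: output 0 ✓
  U3 stuck-at-1: output 1 ✗
  U4 stuck-at-0: output 1 ✗
  U4 stuck-at-1: output 1 ✗
  U5 stuck-at-0: output 0 ✓
  U5 stuck-at-1: output 1 ✗
Consistent faults: {U1 stuck-at-0, U2 stuck-at-0, U3 stuck-at-0, U5 stuck-at-0} — 4 in all.

4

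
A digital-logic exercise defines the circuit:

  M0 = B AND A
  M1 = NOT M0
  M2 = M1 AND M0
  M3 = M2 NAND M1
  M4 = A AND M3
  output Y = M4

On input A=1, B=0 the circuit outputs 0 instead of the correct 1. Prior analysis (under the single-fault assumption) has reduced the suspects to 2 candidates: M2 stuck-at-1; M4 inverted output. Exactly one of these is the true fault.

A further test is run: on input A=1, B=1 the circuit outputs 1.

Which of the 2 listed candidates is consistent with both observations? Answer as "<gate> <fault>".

M2 stuck-at-1

Evaluate each candidate on input A=1, B=1:
  M2 stuck-at-1: M0=1, M1=0, M2=1 [stuck-at-1], M3=1, M4=1 → 1 — matches
  M4 inverted output: M0=1, M1=0, M2=0, M3=1, M4=0 [inverted output] → 0 — eliminated
Only M2 stuck-at-1 reproduces the observed 1.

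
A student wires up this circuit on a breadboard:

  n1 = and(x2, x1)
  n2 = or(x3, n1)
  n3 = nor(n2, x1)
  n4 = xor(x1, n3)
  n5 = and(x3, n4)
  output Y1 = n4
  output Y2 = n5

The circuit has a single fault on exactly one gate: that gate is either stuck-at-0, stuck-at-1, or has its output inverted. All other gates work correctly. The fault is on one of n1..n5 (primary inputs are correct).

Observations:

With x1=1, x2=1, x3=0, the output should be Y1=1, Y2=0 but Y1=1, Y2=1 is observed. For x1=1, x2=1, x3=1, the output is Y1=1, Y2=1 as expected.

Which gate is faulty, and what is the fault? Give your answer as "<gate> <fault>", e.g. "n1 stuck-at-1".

Fault-free values for test 1 (x1=1, x2=1, x3=0): n1=1, n2=1, n3=0, n4=1, n5=0, giving Y1=1, Y2=0. Observed Y1=1, Y2=1.
Test 1: faults giving observed Y1=1, Y2=1 are {n5 stuck-at-1, n5 inverted output}.
Test 2 (x1=1, x2=1, x3=1): fault-free n1=1, n2=1, n3=0, n4=1, n5=1 → Y1=1, Y2=1; observed Y1=1, Y2=1. Eliminates n5 inverted output.
Only n5 stuck-at-1 is consistent with every test.

n5 stuck-at-1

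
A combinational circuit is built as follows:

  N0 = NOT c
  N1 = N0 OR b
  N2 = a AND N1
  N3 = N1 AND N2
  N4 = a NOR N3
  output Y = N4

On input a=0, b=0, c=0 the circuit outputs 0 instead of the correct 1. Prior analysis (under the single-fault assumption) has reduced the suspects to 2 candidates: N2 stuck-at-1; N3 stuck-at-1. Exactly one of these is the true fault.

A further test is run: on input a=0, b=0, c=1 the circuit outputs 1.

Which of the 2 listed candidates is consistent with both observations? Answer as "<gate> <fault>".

Evaluate each candidate on input a=0, b=0, c=1:
  N2 stuck-at-1: N0=0, N1=0, N2=1 [stuck-at-1], N3=0, N4=1 → 1 — matches
  N3 stuck-at-1: N0=0, N1=0, N2=0, N3=1 [stuck-at-1], N4=0 → 0 — eliminated
Only N2 stuck-at-1 reproduces the observed 1.

N2 stuck-at-1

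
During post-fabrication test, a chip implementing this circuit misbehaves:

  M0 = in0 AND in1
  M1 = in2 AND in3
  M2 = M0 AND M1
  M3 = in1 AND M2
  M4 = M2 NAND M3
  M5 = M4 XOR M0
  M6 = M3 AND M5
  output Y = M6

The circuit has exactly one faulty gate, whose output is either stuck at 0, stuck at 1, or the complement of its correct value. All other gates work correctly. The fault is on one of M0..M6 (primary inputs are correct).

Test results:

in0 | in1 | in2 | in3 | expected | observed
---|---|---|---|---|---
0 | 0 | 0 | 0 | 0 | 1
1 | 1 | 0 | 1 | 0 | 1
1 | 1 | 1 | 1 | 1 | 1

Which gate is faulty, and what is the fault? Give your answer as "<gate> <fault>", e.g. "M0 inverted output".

Fault-free values for test 1 (in0=0, in1=0, in2=0, in3=0): M0=0, M1=0, M2=0, M3=0, M4=1, M5=1, M6=0, giving Y=0. Observed 1.
Test 1: faults giving observed 1 are {M3 stuck-at-1, M3 inverted output, M6 stuck-at-1, M6 inverted output}.
Test 2 (in0=1, in1=1, in2=0, in3=1): fault-free M0=1, M1=0, M2=0, M3=0, M4=1, M5=0, M6=0 → 0; observed 1. Eliminates M3 stuck-at-1, M3 inverted output.
Test 3 (in0=1, in1=1, in2=1, in3=1): fault-free M0=1, M1=1, M2=1, M3=1, M4=0, M5=1, M6=1 → 1; observed 1. Eliminates M6 inverted output.
Only M6 stuck-at-1 is consistent with every test.

M6 stuck-at-1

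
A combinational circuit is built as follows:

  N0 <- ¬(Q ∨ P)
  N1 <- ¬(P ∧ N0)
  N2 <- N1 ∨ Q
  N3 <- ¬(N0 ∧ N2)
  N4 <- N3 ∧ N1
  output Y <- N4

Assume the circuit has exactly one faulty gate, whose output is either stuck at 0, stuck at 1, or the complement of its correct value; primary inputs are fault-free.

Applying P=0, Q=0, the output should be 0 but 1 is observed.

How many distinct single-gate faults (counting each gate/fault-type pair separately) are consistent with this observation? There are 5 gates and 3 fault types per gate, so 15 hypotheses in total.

Fault-free: N0=1, N1=1, N2=1, N3=0, N4=0 → 0. Observed 1.
  N0: stuck-at-0, inverted output ✓; others ✗
  N1: none of the 3 fault types match ✗
  N2: stuck-at-0, inverted output ✓; others ✗
  N3: stuck-at-1, inverted output ✓; others ✗
  N4: stuck-at-1, inverted output ✓; others ✗
Consistent faults: {N0 stuck-at-0, N0 inverted output, N2 stuck-at-0, N2 inverted output, N3 stuck-at-1, N3 inverted output, N4 stuck-at-1, N4 inverted output} — 8 in all.

8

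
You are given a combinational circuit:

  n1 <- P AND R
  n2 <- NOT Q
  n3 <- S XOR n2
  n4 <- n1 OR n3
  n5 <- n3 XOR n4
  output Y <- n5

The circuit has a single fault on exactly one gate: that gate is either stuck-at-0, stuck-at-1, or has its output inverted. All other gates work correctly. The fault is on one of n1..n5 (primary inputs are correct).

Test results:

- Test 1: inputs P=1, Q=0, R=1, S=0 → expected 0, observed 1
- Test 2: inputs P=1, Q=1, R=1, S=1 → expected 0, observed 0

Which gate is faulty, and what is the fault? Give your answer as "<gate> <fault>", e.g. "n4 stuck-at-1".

Fault-free values for test 1 (P=1, Q=0, R=1, S=0): n1=1, n2=1, n3=1, n4=1, n5=0, giving Y=0. Observed 1.
Test 1: faults giving observed 1 are {n2 stuck-at-0, n2 inverted output, n3 stuck-at-0, n3 inverted output, n4 stuck-at-0, n4 inverted output, n5 stuck-at-1, n5 inverted output}.
Test 2 (P=1, Q=1, R=1, S=1): fault-free n1=1, n2=0, n3=1, n4=1, n5=0 → 0; observed 0. Eliminates n2 inverted output, n3 stuck-at-0, n3 inverted output, n4 stuck-at-0, n4 inverted output, n5 stuck-at-1, n5 inverted output.
Only n2 stuck-at-0 is consistent with every test.

n2 stuck-at-0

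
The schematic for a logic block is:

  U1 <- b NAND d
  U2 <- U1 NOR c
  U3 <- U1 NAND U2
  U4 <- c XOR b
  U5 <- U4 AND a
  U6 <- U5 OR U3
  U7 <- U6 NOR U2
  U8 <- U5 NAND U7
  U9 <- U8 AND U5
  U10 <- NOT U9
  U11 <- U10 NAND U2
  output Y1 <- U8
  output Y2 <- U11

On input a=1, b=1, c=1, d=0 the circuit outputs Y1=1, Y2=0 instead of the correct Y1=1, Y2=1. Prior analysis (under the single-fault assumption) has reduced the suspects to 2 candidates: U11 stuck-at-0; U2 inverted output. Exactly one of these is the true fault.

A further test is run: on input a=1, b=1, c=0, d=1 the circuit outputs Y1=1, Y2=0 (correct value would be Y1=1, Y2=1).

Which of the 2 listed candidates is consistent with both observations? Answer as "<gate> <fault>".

U11 stuck-at-0

Evaluate each candidate on input a=1, b=1, c=0, d=1:
  U11 stuck-at-0: U1=0, U2=1, U3=1, U4=1, U5=1, U6=1, U7=0, U8=1, U9=1, U10=0, U11=0 [stuck-at-0] → Y1=1, Y2=0 — matches
  U2 inverted output: U1=0, U2=0 [inverted output], U3=1, U4=1, U5=1, U6=1, U7=0, U8=1, U9=1, U10=0, U11=1 → Y1=1, Y2=1 — eliminated
Only U11 stuck-at-0 reproduces the observed Y1=1, Y2=0.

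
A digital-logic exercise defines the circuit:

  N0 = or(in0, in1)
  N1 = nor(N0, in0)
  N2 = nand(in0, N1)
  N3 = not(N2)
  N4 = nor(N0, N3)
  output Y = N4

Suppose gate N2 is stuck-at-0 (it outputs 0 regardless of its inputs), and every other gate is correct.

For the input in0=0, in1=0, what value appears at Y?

0

Propagate with N2 forced: N0=0, N1=1, N2=0 [stuck-at-0], N3=1, N4=0.
So Y = 0. (Without the fault it would be 1.)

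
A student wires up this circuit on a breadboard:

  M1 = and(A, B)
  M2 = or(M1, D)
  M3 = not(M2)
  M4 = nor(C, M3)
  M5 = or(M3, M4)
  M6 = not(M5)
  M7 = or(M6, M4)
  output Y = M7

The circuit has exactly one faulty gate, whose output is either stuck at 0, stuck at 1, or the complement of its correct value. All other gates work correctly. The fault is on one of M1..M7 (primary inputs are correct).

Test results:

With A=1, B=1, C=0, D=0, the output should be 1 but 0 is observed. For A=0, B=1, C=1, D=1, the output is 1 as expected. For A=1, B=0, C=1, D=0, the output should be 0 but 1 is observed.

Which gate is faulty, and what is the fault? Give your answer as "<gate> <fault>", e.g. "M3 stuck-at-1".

M1 inverted output

Fault-free values for test 1 (A=1, B=1, C=0, D=0): M1=1, M2=1, M3=0, M4=1, M5=1, M6=0, M7=1, giving Y=1. Observed 0.
Test 1: faults giving observed 0 are {M1 stuck-at-0, M1 inverted output, M2 stuck-at-0, M2 inverted output, M3 stuck-at-1, M3 inverted output, M7 stuck-at-0, M7 inverted output}.
Test 2 (A=0, B=1, C=1, D=1): fault-free M1=0, M2=1, M3=0, M4=0, M5=0, M6=1, M7=1 → 1; observed 1. Eliminates M2 stuck-at-0, M2 inverted output, M3 stuck-at-1, M3 inverted output, M7 stuck-at-0, M7 inverted output.
Test 3 (A=1, B=0, C=1, D=0): fault-free M1=0, M2=0, M3=1, M4=0, M5=1, M6=0, M7=0 → 0; observed 1. Eliminates M1 stuck-at-0.
Only M1 inverted output is consistent with every test.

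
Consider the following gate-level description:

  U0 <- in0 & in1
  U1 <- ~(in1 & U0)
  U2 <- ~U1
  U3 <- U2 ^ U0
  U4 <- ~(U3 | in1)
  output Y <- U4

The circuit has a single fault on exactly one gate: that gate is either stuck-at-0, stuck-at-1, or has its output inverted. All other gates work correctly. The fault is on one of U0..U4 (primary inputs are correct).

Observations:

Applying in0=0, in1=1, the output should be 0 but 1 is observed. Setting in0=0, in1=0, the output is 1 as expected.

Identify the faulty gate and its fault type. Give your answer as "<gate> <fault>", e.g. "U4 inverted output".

U4 stuck-at-1

Fault-free values for test 1 (in0=0, in1=1): U0=0, U1=1, U2=0, U3=0, U4=0, giving Y=0. Observed 1.
Test 1: faults giving observed 1 are {U4 stuck-at-1, U4 inverted output}.
Test 2 (in0=0, in1=0): fault-free U0=0, U1=1, U2=0, U3=0, U4=1 → 1; observed 1. Eliminates U4 inverted output.
Only U4 stuck-at-1 is consistent with every test.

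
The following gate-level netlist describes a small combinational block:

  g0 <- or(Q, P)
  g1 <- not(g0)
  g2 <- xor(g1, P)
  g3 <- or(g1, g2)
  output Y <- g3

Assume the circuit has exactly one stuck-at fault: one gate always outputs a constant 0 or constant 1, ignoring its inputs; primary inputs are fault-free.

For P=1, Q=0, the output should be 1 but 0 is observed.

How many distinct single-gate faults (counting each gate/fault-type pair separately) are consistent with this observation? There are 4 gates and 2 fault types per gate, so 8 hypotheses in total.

2

Fault-free: g0=1, g1=0, g2=1, g3=1 → 1. Observed 0.
  g0 stuck-at-0: output 1 ✗
  g0 stuck-at-1: output 1 ✗
  g1 stuck-at-0: output 1 ✗
  g1 stuck-at-1: output 1 ✗
  g2 stuck-at-0: output 0 ✓
  g2 stuck-at-1: output 1 ✗
  g3 stuck-at-0: output 0 ✓
  g3 stuck-at-1: output 1 ✗
Consistent faults: {g2 stuck-at-0, g3 stuck-at-0} — 2 in all.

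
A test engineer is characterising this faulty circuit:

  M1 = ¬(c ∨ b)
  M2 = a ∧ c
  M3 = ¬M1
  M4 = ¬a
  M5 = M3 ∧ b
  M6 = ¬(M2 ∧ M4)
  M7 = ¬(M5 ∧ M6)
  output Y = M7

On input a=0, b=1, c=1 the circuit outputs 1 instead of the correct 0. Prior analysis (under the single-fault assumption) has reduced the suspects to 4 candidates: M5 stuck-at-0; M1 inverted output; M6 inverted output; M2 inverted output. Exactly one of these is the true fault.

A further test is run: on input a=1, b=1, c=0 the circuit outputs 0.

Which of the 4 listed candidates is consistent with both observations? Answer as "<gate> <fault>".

M2 inverted output

Evaluate each candidate on input a=1, b=1, c=0:
  M5 stuck-at-0: M1=0, M2=0, M3=1, M4=0, M5=0 [stuck-at-0], M6=1, M7=1 → 1 — eliminated
  M1 inverted output: M1=1 [inverted output], M2=0, M3=0, M4=0, M5=0, M6=1, M7=1 → 1 — eliminated
  M6 inverted output: M1=0, M2=0, M3=1, M4=0, M5=1, M6=0 [inverted output], M7=1 → 1 — eliminated
  M2 inverted output: M1=0, M2=1 [inverted output], M3=1, M4=0, M5=1, M6=1, M7=0 → 0 — matches
Only M2 inverted output reproduces the observed 0.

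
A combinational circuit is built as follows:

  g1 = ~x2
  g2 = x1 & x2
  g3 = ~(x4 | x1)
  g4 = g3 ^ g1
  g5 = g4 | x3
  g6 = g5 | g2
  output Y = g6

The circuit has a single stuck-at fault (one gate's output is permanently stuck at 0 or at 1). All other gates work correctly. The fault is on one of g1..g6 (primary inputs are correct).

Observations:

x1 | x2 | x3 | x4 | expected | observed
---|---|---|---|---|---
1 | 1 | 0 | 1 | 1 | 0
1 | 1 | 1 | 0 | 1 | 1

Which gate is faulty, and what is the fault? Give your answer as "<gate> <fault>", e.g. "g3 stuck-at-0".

Fault-free values for test 1 (x1=1, x2=1, x3=0, x4=1): g1=0, g2=1, g3=0, g4=0, g5=0, g6=1, giving Y=1. Observed 0.
Test 1: faults giving observed 0 are {g2 stuck-at-0, g6 stuck-at-0}.
Test 2 (x1=1, x2=1, x3=1, x4=0): fault-free g1=0, g2=1, g3=0, g4=0, g5=1, g6=1 → 1; observed 1. Eliminates g6 stuck-at-0.
Only g2 stuck-at-0 is consistent with every test.

g2 stuck-at-0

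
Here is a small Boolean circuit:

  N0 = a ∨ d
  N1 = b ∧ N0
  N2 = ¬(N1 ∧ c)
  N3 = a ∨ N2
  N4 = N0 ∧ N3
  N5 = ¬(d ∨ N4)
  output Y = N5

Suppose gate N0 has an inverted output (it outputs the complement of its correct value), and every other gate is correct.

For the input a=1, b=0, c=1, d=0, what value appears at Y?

1

Propagate with N0 forced: N0=0 [inverted output], N1=0, N2=1, N3=1, N4=0, N5=1.
So Y = 1. (Without the fault it would be 0.)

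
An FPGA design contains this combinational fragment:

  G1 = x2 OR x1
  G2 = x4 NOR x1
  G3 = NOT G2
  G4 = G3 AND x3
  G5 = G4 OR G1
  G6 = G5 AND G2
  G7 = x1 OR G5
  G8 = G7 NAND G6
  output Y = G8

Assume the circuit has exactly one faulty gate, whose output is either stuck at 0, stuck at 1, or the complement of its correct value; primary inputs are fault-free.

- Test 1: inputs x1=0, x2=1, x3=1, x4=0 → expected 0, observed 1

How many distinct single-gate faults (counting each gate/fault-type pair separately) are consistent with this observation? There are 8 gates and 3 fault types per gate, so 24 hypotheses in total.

Fault-free: G1=1, G2=1, G3=0, G4=0, G5=1, G6=1, G7=1, G8=0 → 0. Observed 1.
  G1: stuck-at-0, inverted output ✓; others ✗
  G2: stuck-at-0, inverted output ✓; others ✗
  G3: none of the 3 fault types match ✗
  G4: none of the 3 fault types match ✗
  G5: stuck-at-0, inverted output ✓; others ✗
  G6: stuck-at-0, inverted output ✓; others ✗
  G7: stuck-at-0, inverted output ✓; others ✗
  G8: stuck-at-1, inverted output ✓; others ✗
Consistent faults: {G1 stuck-at-0, G1 inverted output, G2 stuck-at-0, G2 inverted output, G5 stuck-at-0, G5 inverted output, G6 stuck-at-0, G6 inverted output, G7 stuck-at-0, G7 inverted output, G8 stuck-at-1, G8 inverted output} — 12 in all.

12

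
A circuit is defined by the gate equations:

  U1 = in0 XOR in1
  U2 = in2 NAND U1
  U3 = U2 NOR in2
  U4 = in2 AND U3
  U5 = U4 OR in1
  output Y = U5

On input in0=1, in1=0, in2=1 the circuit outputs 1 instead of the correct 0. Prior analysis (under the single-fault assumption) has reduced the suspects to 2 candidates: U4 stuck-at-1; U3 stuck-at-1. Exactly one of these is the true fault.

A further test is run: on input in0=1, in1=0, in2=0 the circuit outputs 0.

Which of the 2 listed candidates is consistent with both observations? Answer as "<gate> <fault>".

U3 stuck-at-1

Evaluate each candidate on input in0=1, in1=0, in2=0:
  U4 stuck-at-1: U1=1, U2=1, U3=0, U4=1 [stuck-at-1], U5=1 → 1 — eliminated
  U3 stuck-at-1: U1=1, U2=1, U3=1 [stuck-at-1], U4=0, U5=0 → 0 — matches
Only U3 stuck-at-1 reproduces the observed 0.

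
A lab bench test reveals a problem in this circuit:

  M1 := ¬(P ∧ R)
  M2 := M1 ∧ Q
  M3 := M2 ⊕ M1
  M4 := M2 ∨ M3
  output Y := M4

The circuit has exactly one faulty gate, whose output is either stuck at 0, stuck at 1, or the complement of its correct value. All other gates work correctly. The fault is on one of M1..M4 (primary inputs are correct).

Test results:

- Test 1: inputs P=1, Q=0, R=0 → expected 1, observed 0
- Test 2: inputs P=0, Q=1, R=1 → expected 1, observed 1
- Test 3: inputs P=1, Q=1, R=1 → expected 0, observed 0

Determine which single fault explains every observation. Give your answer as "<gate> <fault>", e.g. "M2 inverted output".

M3 stuck-at-0

Fault-free values for test 1 (P=1, Q=0, R=0): M1=1, M2=0, M3=1, M4=1, giving Y=1. Observed 0.
Test 1: faults giving observed 0 are {M1 stuck-at-0, M1 inverted output, M3 stuck-at-0, M3 inverted output, M4 stuck-at-0, M4 inverted output}.
Test 2 (P=0, Q=1, R=1): fault-free M1=1, M2=1, M3=0, M4=1 → 1; observed 1. Eliminates M1 stuck-at-0, M1 inverted output, M4 stuck-at-0, M4 inverted output.
Test 3 (P=1, Q=1, R=1): fault-free M1=0, M2=0, M3=0, M4=0 → 0; observed 0. Eliminates M3 inverted output.
Only M3 stuck-at-0 is consistent with every test.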